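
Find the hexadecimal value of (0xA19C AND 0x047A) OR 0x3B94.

0x3B9C

0xA19C AND 0x047A = 0x0018.
Then OR with 0x3B94.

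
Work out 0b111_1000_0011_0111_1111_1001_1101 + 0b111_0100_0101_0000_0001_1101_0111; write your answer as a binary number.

Add column by column in base 2, right to left:
  1+1 = 0 carry 1
  0+1+1 = 0 carry 1
  1+1+1 = 1 carry 1
  1+0+1 = 0 carry 1
  1+1+1 = 1 carry 1
  0+0+1 = 1
  0+1 = 1
  1+1 = 0 carry 1
  1+1+1 = 1 carry 1
  1+0+1 = 0 carry 1
  1+0+1 = 0 carry 1
  1+0+1 = 0 carry 1
  1+0+1 = 0 carry 1
  1+0+1 = 0 carry 1
  1+0+1 = 0 carry 1
  0+0+1 = 1
  1+1 = 0 carry 1
  1+0+1 = 0 carry 1
  0+1+1 = 0 carry 1
  0+0+1 = 1
  0+0 = 0
  0+0 = 0
  0+1 = 1
  1+0 = 1
  1+1 = 0 carry 1
  1+1+1 = 1 carry 1
  1+1+1 = 1 carry 1
  final carry 1

0b1110110010001000000101110100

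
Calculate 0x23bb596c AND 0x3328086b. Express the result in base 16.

AND each hex digit independently (no carries):
  2&3=2, 3&3=3, b&2=2, b&8=8, 5&0=0, 9&8=8, 6&6=6, c&b=8

0x23280868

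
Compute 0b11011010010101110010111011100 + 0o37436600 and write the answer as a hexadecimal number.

0x1BC9235C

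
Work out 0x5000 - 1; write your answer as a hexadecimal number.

The trailing 3 digits are 0, so subtracting 1 borrows through: they become F and the next digit up decrements.

0x4fff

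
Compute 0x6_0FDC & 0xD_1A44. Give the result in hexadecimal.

AND each hex digit independently (no carries):
  6&D=4, 0&1=0, F&A=A, D&4=4, C&4=4

0x40A44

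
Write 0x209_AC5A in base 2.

Expand each hex digit to 4 bits: 2=0010 0=0000 9=1001 A=1010 C=1100 5=0101 A=1010.

0b10000010011010110001011010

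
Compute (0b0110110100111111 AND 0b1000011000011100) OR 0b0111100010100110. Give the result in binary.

0b111110010111110

0b0110110100111111 AND 0b1000011000011100 = 0b0000010000011100.
Then OR with 0b0111100010100110.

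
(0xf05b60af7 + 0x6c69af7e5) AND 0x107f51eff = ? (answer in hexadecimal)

Add column by column in base 16, right to left:
  7+5 = c
  f+e = d carry 1
  a+7+1 = 2 carry 1
  0+f+1 = 0 carry 1
  6+a+1 = 1 carry 1
  b+9+1 = 5 carry 1
  5+6+1 = c
  0+c = c
  f+6 = 5 carry 1
  final carry 1
Sum = 0x15cc5102dc; now AND with 0x107f51eff:
  1&0=0, 5&1=1, c&0=0, c&7=4, 5&f=5, 1&5=1, 0&1=0, 2&e=2, d&f=d, c&f=c

0x1045102dc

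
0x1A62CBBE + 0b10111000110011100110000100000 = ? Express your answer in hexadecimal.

0x317C97DE

0b10111000110011100110000100000 = 0x1719CC20 in hexadecimal.
Add column by column in base 16, right to left:
  E+0 = E
  B+2 = D
  B+C = 7 carry 1
  C+C+1 = 9 carry 1
  2+9+1 = C
  6+1 = 7
  A+7 = 1 carry 1
  1+1+1 = 3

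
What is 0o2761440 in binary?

Each octal digit is 3 bits: 2=010 7=111 6=110 1=001 4=100 4=100 0=000.

0b10111110001100100000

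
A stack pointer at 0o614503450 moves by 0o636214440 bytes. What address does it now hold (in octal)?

0o1452720110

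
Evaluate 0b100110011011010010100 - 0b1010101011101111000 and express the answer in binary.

0b11011101111100011100

Subtract column by column in base 2:
  0-0 → 0
  0-0 → 0
  1-0 → 1
  0-1 → 1 (borrow)
  1-1-1 → 1 (borrow)
  0-1-1 → 0 (borrow)
  0-1-1 → 0 (borrow)
  1-0-1 → 0
  0-1 → 1 (borrow)
  1-1-1 → 1 (borrow)
  1-1-1 → 1 (borrow)
  0-0-1 → 1 (borrow)
  1-1-1 → 1 (borrow)
  1-0-1 → 0
  0-1 → 1 (borrow)
  0-0-1 → 1 (borrow)
  1-1-1 → 1 (borrow)
  1-0-1 → 0
  0-1 → 1 (borrow)
  0-0-1 → 1 (borrow)
  1-0-1 → 0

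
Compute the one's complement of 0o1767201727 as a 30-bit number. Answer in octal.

0o6010576050

Each oct digit d becomes 7−d:
  1→6, 7→0, 6→1, 7→0, 2→5, 0→7, 1→6, 7→0, 2→5, 7→0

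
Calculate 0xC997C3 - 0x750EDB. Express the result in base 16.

0x5488E8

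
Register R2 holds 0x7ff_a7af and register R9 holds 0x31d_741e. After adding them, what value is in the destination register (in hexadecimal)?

Add column by column in base 16, right to left:
  f+e = d carry 1
  a+1+1 = c
  7+4 = b
  a+7 = 1 carry 1
  f+d+1 = d carry 1
  f+1+1 = 1 carry 1
  7+3+1 = b

0xb1d1bcd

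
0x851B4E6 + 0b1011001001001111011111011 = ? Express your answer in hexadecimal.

0b1011001001001111011111011 = 0x1649EFB in hexadecimal.
Add column by column in base 16, right to left:
  6+B = 1 carry 1
  E+F+1 = E carry 1
  4+E+1 = 3 carry 1
  B+9+1 = 5 carry 1
  1+4+1 = 6
  5+6 = B
  8+1 = 9

0x9B653E1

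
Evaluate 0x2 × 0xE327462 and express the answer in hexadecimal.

Multiply each base-16 digit by 2, carrying:
  2×2 = 4 → write 4
  6×2 = 12 → write C
  4×2 = 8 → write 8
  7×2 = 14 → write E
  2×2 = 4 → write 4
  3×2 = 6 → write 6
  E×2 = 28 → write C carry 1
  remaining carry: 1

0x1C64E8C4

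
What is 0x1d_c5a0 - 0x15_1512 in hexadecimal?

0x8b08e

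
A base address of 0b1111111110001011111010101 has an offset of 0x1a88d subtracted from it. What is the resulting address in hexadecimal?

0b1111111110001011111010101 = 0x1ff17d5 in hexadecimal.
Subtract column by column in base 16:
  5-d → 8 (borrow)
  d-8-1 → 4
  7-8 → f (borrow)
  1-a-1 → 6 (borrow)
  f-1-1 → d
  f-0 → f
  1-0 → 1

0x1fd6f48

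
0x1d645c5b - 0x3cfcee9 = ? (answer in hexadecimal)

0x19948d72

Subtract column by column in base 16:
  b-9 → 2
  5-e → 7 (borrow)
  c-e-1 → d (borrow)
  5-c-1 → 8 (borrow)
  4-f-1 → 4 (borrow)
  6-c-1 → 9 (borrow)
  d-3-1 → 9
  1-0 → 1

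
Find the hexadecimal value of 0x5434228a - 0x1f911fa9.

0x34a302e1

Subtract column by column in base 16:
  a-9 → 1
  8-a → e (borrow)
  2-f-1 → 2 (borrow)
  2-1-1 → 0
  4-1 → 3
  3-9 → a (borrow)
  4-f-1 → 4 (borrow)
  5-1-1 → 3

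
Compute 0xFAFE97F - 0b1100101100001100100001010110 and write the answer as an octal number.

0o277620451

0xFAFE97F = 0o1753764577 in octal.
0b1100101100001100100001010110 = 0o1454144126 in octal.
Subtract column by column in base 8:
  7-6 → 1
  7-2 → 5
  5-1 → 4
  4-4 → 0
  6-4 → 2
  7-1 → 6
  3-4 → 7 (borrow)
  5-5-1 → 7 (borrow)
  7-4-1 → 2
  1-1 → 0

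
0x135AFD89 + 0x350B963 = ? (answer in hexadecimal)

Add column by column in base 16, right to left:
  9+3 = C
  8+6 = E
  D+9 = 6 carry 1
  F+B+1 = B carry 1
  A+0+1 = B
  5+5 = A
  3+3 = 6
  1+0 = 1

0x16ABB6EC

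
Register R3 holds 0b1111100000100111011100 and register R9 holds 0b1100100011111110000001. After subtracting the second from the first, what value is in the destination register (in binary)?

0b10111100101001011011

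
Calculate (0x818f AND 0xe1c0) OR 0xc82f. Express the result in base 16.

0xc9af

0x818f AND 0xe1c0 = 0x8180.
Then OR with 0xc82f.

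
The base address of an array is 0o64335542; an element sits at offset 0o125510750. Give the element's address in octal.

0o212046512

Add column by column in base 8, right to left:
  2+0 = 2
  4+5 = 1 carry 1
  5+7+1 = 5 carry 1
  5+0+1 = 6
  3+1 = 4
  3+5 = 0 carry 1
  4+5+1 = 2 carry 1
  6+2+1 = 1 carry 1
  0+1+1 = 2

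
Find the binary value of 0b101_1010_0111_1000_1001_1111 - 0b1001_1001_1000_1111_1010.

Subtract column by column in base 2:
  1-0 → 1
  1-1 → 0
  1-0 → 1
  1-1 → 0
  1-1 → 0
  0-1 → 1 (borrow)
  0-1-1 → 0 (borrow)
  1-1-1 → 1 (borrow)
  0-0-1 → 1 (borrow)
  0-0-1 → 1 (borrow)
  0-0-1 → 1 (borrow)
  1-1-1 → 1 (borrow)
  1-1-1 → 1 (borrow)
  1-0-1 → 0
  1-0 → 1
  0-1 → 1 (borrow)
  0-1-1 → 0 (borrow)
  1-0-1 → 0
  0-0 → 0
  1-1 → 0
  1-0 → 1
  0-0 → 0
  1-0 → 1

0b10100001101111110100101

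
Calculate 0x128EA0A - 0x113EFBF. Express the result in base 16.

0x14FA4B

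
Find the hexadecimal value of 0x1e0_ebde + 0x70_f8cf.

0x251e4ad

Add column by column in base 16, right to left:
  e+f = d carry 1
  d+c+1 = a carry 1
  b+8+1 = 4 carry 1
  e+f+1 = e carry 1
  0+0+1 = 1
  e+7 = 5 carry 1
  1+0+1 = 2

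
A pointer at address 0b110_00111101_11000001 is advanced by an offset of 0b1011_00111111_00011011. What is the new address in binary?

0b100010111110011011100

Add column by column in base 2, right to left:
  1+1 = 0 carry 1
  0+1+1 = 0 carry 1
  0+0+1 = 1
  0+1 = 1
  0+1 = 1
  0+0 = 0
  1+0 = 1
  1+0 = 1
  1+1 = 0 carry 1
  0+1+1 = 0 carry 1
  1+1+1 = 1 carry 1
  1+1+1 = 1 carry 1
  1+1+1 = 1 carry 1
  1+1+1 = 1 carry 1
  0+0+1 = 1
  0+0 = 0
  0+1 = 1
  1+1 = 0 carry 1
  1+0+1 = 0 carry 1
  0+1+1 = 0 carry 1
  final carry 1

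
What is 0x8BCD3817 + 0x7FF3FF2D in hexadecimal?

0x10BC13744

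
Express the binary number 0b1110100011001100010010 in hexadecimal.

0x3A3312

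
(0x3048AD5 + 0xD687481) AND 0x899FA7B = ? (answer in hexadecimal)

0x8FA52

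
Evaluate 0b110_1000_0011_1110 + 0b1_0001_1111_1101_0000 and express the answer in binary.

Add column by column in base 2, right to left:
  0+0 = 0
  1+0 = 1
  1+0 = 1
  1+0 = 1
  1+1 = 0 carry 1
  1+0+1 = 0 carry 1
  0+1+1 = 0 carry 1
  0+1+1 = 0 carry 1
  0+1+1 = 0 carry 1
  0+1+1 = 0 carry 1
  0+1+1 = 0 carry 1
  1+1+1 = 1 carry 1
  0+1+1 = 0 carry 1
  1+0+1 = 0 carry 1
  1+0+1 = 0 carry 1
  0+0+1 = 1
  0+1 = 1

0b11000100000001110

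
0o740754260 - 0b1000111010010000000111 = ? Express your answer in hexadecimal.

0o740754260 = 0x783D8B0 in hexadecimal.
0b1000111010010000000111 = 0x23A407 in hexadecimal.
Subtract column by column in base 16:
  0-7 → 9 (borrow)
  B-0-1 → A
  8-4 → 4
  D-A → 3
  3-3 → 0
  8-2 → 6
  7-0 → 7

0x76034A9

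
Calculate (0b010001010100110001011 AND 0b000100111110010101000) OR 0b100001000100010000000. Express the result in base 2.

0b010001010100110001011 AND 0b000100111110010101000 = 0b000000010100010001000.
Then OR with 0b100001000100010000000.

0b100001010100010001000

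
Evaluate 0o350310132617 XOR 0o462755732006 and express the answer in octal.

XOR each oct digit independently (no carries):
  3^4=7, 5^6=3, 0^2=2, 3^7=4, 1^5=4, 0^5=5, 1^7=6, 3^3=0, 2^2=0, 6^0=6, 1^0=1, 7^6=1

0o732445600611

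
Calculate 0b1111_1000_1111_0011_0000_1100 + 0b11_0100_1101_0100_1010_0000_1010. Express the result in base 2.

0b100010001100011110100010110

Add column by column in base 2, right to left:
  0+0 = 0
  0+1 = 1
  1+0 = 1
  1+1 = 0 carry 1
  0+0+1 = 1
  0+0 = 0
  0+0 = 0
  0+0 = 0
  1+0 = 1
  1+1 = 0 carry 1
  0+0+1 = 1
  0+1 = 1
  1+0 = 1
  1+0 = 1
  1+1 = 0 carry 1
  1+0+1 = 0 carry 1
  0+1+1 = 0 carry 1
  0+0+1 = 1
  0+1 = 1
  1+1 = 0 carry 1
  1+0+1 = 0 carry 1
  1+0+1 = 0 carry 1
  1+1+1 = 1 carry 1
  1+0+1 = 0 carry 1
  0+1+1 = 0 carry 1
  0+1+1 = 0 carry 1
  final carry 1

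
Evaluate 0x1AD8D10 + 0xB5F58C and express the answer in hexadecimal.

0x263829C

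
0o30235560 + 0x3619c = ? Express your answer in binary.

0b11001001001110100001100

0o30235560 = 0b11000010011101101110000 in binary.
0x3619c = 0b110110000110011100 in binary.
Add column by column in base 2, right to left:
  0+0 = 0
  0+0 = 0
  0+1 = 1
  0+1 = 1
  1+1 = 0 carry 1
  1+0+1 = 0 carry 1
  1+0+1 = 0 carry 1
  0+1+1 = 0 carry 1
  1+1+1 = 1 carry 1
  1+0+1 = 0 carry 1
  0+0+1 = 1
  1+0 = 1
  1+0 = 1
  1+1 = 0 carry 1
  0+1+1 = 0 carry 1
  0+0+1 = 1
  1+1 = 0 carry 1
  0+1+1 = 0 carry 1
  0+0+1 = 1
  0+0 = 0
  0+0 = 0
  1+0 = 1
  1+0 = 1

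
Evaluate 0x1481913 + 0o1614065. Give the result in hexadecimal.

0x14F3148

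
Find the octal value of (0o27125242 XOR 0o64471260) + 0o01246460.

0o45022502

First 0o27125242 XOR 0o64471260 = 0o43554022.
Add column by column in base 8, right to left:
  2+0 = 2
  2+6 = 0 carry 1
  0+4+1 = 5
  4+6 = 2 carry 1
  5+4+1 = 2 carry 1
  5+2+1 = 0 carry 1
  3+1+1 = 5
  4+0 = 4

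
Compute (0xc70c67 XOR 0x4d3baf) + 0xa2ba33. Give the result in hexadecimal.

0x12cf1fb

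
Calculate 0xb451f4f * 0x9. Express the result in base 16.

Multiply each base-16 digit by 9, carrying:
  f×9 = 135 → write 7 carry 8
  4×9+8 = 44 → write c carry 2
  f×9+2 = 137 → write 9 carry 8
  1×9+8 = 17 → write 1 carry 1
  5×9+1 = 46 → write e carry 2
  4×9+2 = 38 → write 6 carry 2
  b×9+2 = 101 → write 5 carry 6
  remaining carry: 6

0x656e19c7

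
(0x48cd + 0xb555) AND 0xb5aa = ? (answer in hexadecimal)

Add column by column in base 16, right to left:
  d+5 = 2 carry 1
  c+5+1 = 2 carry 1
  8+5+1 = e
  4+b = f
Sum = 0xfe22; now AND with 0xb5aa:
  f&b=b, e&5=4, 2&a=2, 2&a=2

0xb422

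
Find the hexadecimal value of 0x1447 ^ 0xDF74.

0xCB33

XOR each hex digit independently (no carries):
  1^D=C, 4^F=B, 4^7=3, 7^4=3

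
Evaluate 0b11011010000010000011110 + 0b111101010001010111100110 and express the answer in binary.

0b1011000100001101000000100

Add column by column in base 2, right to left:
  0+0 = 0
  1+1 = 0 carry 1
  1+1+1 = 1 carry 1
  1+0+1 = 0 carry 1
  1+0+1 = 0 carry 1
  0+1+1 = 0 carry 1
  0+1+1 = 0 carry 1
  0+1+1 = 0 carry 1
  0+1+1 = 0 carry 1
  0+0+1 = 1
  1+1 = 0 carry 1
  0+0+1 = 1
  0+1 = 1
  0+0 = 0
  0+0 = 0
  0+0 = 0
  1+1 = 0 carry 1
  0+0+1 = 1
  1+1 = 0 carry 1
  1+0+1 = 0 carry 1
  0+1+1 = 0 carry 1
  1+1+1 = 1 carry 1
  1+1+1 = 1 carry 1
  0+1+1 = 0 carry 1
  final carry 1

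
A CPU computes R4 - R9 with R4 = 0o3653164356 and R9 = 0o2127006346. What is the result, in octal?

Subtract column by column in base 8:
  6-6 → 0
  5-4 → 1
  3-3 → 0
  4-6 → 6 (borrow)
  6-0-1 → 5
  1-0 → 1
  3-7 → 4 (borrow)
  5-2-1 → 2
  6-1 → 5
  3-2 → 1

0o1524156010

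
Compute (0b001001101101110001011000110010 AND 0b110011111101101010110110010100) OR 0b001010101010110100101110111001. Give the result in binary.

0b1011101111110100111110111001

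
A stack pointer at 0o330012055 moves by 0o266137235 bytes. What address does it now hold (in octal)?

0o616151312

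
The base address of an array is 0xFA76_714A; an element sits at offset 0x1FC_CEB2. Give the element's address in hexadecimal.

0xFC733FFC

Add column by column in base 16, right to left:
  A+2 = C
  4+B = F
  1+E = F
  7+C = 3 carry 1
  6+C+1 = 3 carry 1
  7+F+1 = 7 carry 1
  A+1+1 = C
  F+0 = F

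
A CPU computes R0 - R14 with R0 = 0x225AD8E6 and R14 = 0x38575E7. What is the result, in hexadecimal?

Subtract column by column in base 16:
  6-7 → F (borrow)
  E-E-1 → F (borrow)
  8-5-1 → 2
  D-7 → 6
  A-5 → 5
  5-8 → D (borrow)
  2-3-1 → E (borrow)
  2-0-1 → 1

0x1ED562FF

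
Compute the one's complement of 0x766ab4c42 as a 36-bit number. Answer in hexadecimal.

0x89954b3bd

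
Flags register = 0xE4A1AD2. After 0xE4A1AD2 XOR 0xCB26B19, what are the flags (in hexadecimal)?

XOR each hex digit independently (no carries):
  E^C=2, 4^B=F, A^2=8, 1^6=7, A^B=1, D^1=C, 2^9=B

0x2F871CB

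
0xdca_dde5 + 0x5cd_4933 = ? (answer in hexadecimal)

Add column by column in base 16, right to left:
  5+3 = 8
  e+3 = 1 carry 1
  d+9+1 = 7 carry 1
  d+4+1 = 2 carry 1
  a+d+1 = 8 carry 1
  c+c+1 = 9 carry 1
  d+5+1 = 3 carry 1
  final carry 1

0x13982718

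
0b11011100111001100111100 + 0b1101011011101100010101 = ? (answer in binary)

Add column by column in base 2, right to left:
  0+1 = 1
  0+0 = 0
  1+1 = 0 carry 1
  1+0+1 = 0 carry 1
  1+1+1 = 1 carry 1
  1+0+1 = 0 carry 1
  0+0+1 = 1
  0+0 = 0
  1+1 = 0 carry 1
  1+1+1 = 1 carry 1
  0+0+1 = 1
  0+1 = 1
  1+1 = 0 carry 1
  1+1+1 = 1 carry 1
  1+0+1 = 0 carry 1
  0+1+1 = 0 carry 1
  0+1+1 = 0 carry 1
  1+0+1 = 0 carry 1
  1+1+1 = 1 carry 1
  1+0+1 = 0 carry 1
  0+1+1 = 0 carry 1
  1+1+1 = 1 carry 1
  1+0+1 = 0 carry 1
  final carry 1

0b101001000010111001010001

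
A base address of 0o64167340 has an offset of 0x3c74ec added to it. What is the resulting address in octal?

0o103261714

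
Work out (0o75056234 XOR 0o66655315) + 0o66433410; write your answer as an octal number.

0o102236531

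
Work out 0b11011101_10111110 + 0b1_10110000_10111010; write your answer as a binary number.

Add column by column in base 2, right to left:
  0+0 = 0
  1+1 = 0 carry 1
  1+0+1 = 0 carry 1
  1+1+1 = 1 carry 1
  1+1+1 = 1 carry 1
  1+1+1 = 1 carry 1
  0+0+1 = 1
  1+1 = 0 carry 1
  1+0+1 = 0 carry 1
  0+0+1 = 1
  1+0 = 1
  1+0 = 1
  1+1 = 0 carry 1
  0+1+1 = 0 carry 1
  1+0+1 = 0 carry 1
  1+1+1 = 1 carry 1
  0+1+1 = 0 carry 1
  final carry 1

0b101000111001111000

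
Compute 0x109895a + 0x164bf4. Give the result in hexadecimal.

0x11fd54e

Add column by column in base 16, right to left:
  a+4 = e
  5+f = 4 carry 1
  9+b+1 = 5 carry 1
  8+4+1 = d
  9+6 = f
  0+1 = 1
  1+0 = 1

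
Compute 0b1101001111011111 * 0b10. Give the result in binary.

0b11010011110111110

Multiply each base-2 digit by 2, carrying:
  1×2 = 2 → write 0 carry 1
  1×2+1 = 3 → write 1 carry 1
  1×2+1 = 3 → write 1 carry 1
  1×2+1 = 3 → write 1 carry 1
  1×2+1 = 3 → write 1 carry 1
  0×2+1 = 1 → write 1
  1×2 = 2 → write 0 carry 1
  1×2+1 = 3 → write 1 carry 1
  1×2+1 = 3 → write 1 carry 1
  1×2+1 = 3 → write 1 carry 1
  0×2+1 = 1 → write 1
  0×2 = 0 → write 0
  1×2 = 2 → write 0 carry 1
  0×2+1 = 1 → write 1
  1×2 = 2 → write 0 carry 1
  1×2+1 = 3 → write 1 carry 1
  remaining carry: 1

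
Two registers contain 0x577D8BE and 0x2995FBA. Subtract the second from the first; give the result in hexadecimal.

Subtract column by column in base 16:
  E-A → 4
  B-B → 0
  8-F → 9 (borrow)
  D-5-1 → 7
  7-9 → E (borrow)
  7-9-1 → D (borrow)
  5-2-1 → 2

0x2DE7904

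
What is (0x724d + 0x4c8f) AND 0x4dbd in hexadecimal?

0xc9c

Add column by column in base 16, right to left:
  d+f = c carry 1
  4+8+1 = d
  2+c = e
  7+4 = b
Sum = 0xbedc; now AND with 0x4dbd:
  b&4=0, e&d=c, d&b=9, c&d=c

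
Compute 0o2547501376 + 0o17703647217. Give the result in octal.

Add column by column in base 8, right to left:
  6+7 = 5 carry 1
  7+1+1 = 1 carry 1
  3+2+1 = 6
  1+7 = 0 carry 1
  0+4+1 = 5
  5+6 = 3 carry 1
  7+3+1 = 3 carry 1
  4+0+1 = 5
  5+7 = 4 carry 1
  2+7+1 = 2 carry 1
  0+1+1 = 2

0o22453350615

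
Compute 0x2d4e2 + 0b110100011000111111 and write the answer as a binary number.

0b1100001101100100001

0x2d4e2 = 0b101101010011100010 in binary.
Add column by column in base 2, right to left:
  0+1 = 1
  1+1 = 0 carry 1
  0+1+1 = 0 carry 1
  0+1+1 = 0 carry 1
  0+1+1 = 0 carry 1
  1+1+1 = 1 carry 1
  1+0+1 = 0 carry 1
  1+0+1 = 0 carry 1
  0+0+1 = 1
  0+1 = 1
  1+1 = 0 carry 1
  0+0+1 = 1
  1+0 = 1
  0+0 = 0
  1+1 = 0 carry 1
  1+0+1 = 0 carry 1
  0+1+1 = 0 carry 1
  1+1+1 = 1 carry 1
  final carry 1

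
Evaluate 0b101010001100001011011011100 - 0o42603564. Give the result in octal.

0o456607550

0b101010001100001011011011100 = 0o521413334 in octal.
Subtract column by column in base 8:
  4-4 → 0
  3-6 → 5 (borrow)
  3-5-1 → 5 (borrow)
  3-3-1 → 7 (borrow)
  1-0-1 → 0
  4-6 → 6 (borrow)
  1-2-1 → 6 (borrow)
  2-4-1 → 5 (borrow)
  5-0-1 → 4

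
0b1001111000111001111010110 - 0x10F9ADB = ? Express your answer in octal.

0o13154373

0b1001111000111001111010110 = 0o117071726 in octal.
0x10F9ADB = 0o103715333 in octal.
Subtract column by column in base 8:
  6-3 → 3
  2-3 → 7 (borrow)
  7-3-1 → 3
  1-5 → 4 (borrow)
  7-1-1 → 5
  0-7 → 1 (borrow)
  7-3-1 → 3
  1-0 → 1
  1-1 → 0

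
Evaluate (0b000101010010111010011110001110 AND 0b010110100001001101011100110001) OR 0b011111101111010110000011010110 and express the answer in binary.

0b000101010010111010011110001110 AND 0b010110100001001101011100110001 = 0b000100000000001000011100000000.
Then OR with 0b011111101111010110000011010110.

0b11111101111011110011111010110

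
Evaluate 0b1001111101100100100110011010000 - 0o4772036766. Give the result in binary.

0b100111110010100000111011011010

0o4772036766 = 0b100111111010000011110111110110 in binary.
Subtract column by column in base 2:
  0-0 → 0
  0-1 → 1 (borrow)
  0-1-1 → 0 (borrow)
  0-0-1 → 1 (borrow)
  1-1-1 → 1 (borrow)
  0-1-1 → 0 (borrow)
  1-1-1 → 1 (borrow)
  1-1-1 → 1 (borrow)
  0-1-1 → 0 (borrow)
  0-0-1 → 1 (borrow)
  1-1-1 → 1 (borrow)
  1-1-1 → 1 (borrow)
  0-1-1 → 0 (borrow)
  0-1-1 → 0 (borrow)
  1-0-1 → 0
  0-0 → 0
  0-0 → 0
  1-0 → 1
  0-0 → 0
  0-1 → 1 (borrow)
  1-0-1 → 0
  1-1 → 0
  0-1 → 1 (borrow)
  1-1-1 → 1 (borrow)
  1-1-1 → 1 (borrow)
  1-1-1 → 1 (borrow)
  1-1-1 → 1 (borrow)
  1-0-1 → 0
  0-0 → 0
  0-1 → 1 (borrow)
  1-0-1 → 0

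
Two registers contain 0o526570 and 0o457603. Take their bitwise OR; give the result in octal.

0o577773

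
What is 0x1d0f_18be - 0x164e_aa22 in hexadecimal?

0x6c06e9c

Subtract column by column in base 16:
  e-2 → c
  b-2 → 9
  8-a → e (borrow)
  1-a-1 → 6 (borrow)
  f-e-1 → 0
  0-4 → c (borrow)
  d-6-1 → 6
  1-1 → 0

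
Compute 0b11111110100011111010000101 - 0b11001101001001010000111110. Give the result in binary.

0b110001011010101001000111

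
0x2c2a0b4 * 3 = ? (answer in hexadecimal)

Multiply each base-16 digit by 3, carrying:
  4×3 = 12 → write c
  b×3 = 33 → write 1 carry 2
  0×3+2 = 2 → write 2
  a×3 = 30 → write e carry 1
  2×3+1 = 7 → write 7
  c×3 = 36 → write 4 carry 2
  2×3+2 = 8 → write 8

0x847e21c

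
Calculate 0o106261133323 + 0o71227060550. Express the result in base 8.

0o177510214073

Add column by column in base 8, right to left:
  3+0 = 3
  2+5 = 7
  3+5 = 0 carry 1
  3+0+1 = 4
  3+6 = 1 carry 1
  1+0+1 = 2
  1+7 = 0 carry 1
  6+2+1 = 1 carry 1
  2+2+1 = 5
  6+1 = 7
  0+7 = 7
  1+0 = 1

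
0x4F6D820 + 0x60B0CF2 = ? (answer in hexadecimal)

Add column by column in base 16, right to left:
  0+2 = 2
  2+F = 1 carry 1
  8+C+1 = 5 carry 1
  D+0+1 = E
  6+B = 1 carry 1
  F+0+1 = 0 carry 1
  4+6+1 = B

0xB01E512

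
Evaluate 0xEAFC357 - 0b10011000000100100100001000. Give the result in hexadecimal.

0xC4F7A4F

0b10011000000100100100001000 = 0x2604908 in hexadecimal.
Subtract column by column in base 16:
  7-8 → F (borrow)
  5-0-1 → 4
  3-9 → A (borrow)
  C-4-1 → 7
  F-0 → F
  A-6 → 4
  E-2 → C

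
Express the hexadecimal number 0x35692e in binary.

0b1101010110100100101110

Expand each hex digit to 4 bits: 3=0011 5=0101 6=0110 9=1001 2=0010 e=1110.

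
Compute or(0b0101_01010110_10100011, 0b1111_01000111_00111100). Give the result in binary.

OR bit by bit (1 where either bit is 1):
  01010101011010100011
| 11110100011100111100
= 11110101011110111111

0b11110101011110111111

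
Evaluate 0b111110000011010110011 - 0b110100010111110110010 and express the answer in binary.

0b1001101011100000001

Subtract column by column in base 2:
  1-0 → 1
  1-1 → 0
  0-0 → 0
  0-0 → 0
  1-1 → 0
  1-1 → 0
  0-0 → 0
  1-1 → 0
  0-1 → 1 (borrow)
  1-1-1 → 1 (borrow)
  1-1-1 → 1 (borrow)
  0-1-1 → 0 (borrow)
  0-0-1 → 1 (borrow)
  0-1-1 → 0 (borrow)
  0-0-1 → 1 (borrow)
  0-0-1 → 1 (borrow)
  1-0-1 → 0
  1-1 → 0
  1-0 → 1
  1-1 → 0
  1-1 → 0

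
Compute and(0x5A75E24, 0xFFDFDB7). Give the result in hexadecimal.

AND each hex digit independently (no carries):
  5&F=5, A&F=A, 7&D=5, 5&F=5, E&D=C, 2&B=2, 4&7=4

0x5A55C24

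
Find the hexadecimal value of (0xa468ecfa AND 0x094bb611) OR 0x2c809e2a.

0xa468ecfa AND 0x094bb611 = 0x0048a410.
Then OR with 0x2c809e2a.

0x2cc8be3a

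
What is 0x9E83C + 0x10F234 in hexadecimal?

0x1ADA70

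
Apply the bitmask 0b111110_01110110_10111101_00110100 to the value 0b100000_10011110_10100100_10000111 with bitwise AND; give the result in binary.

0b100000000101101010010000000100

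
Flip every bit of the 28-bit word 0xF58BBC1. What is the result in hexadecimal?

Each hex digit d becomes F−d:
  F→0, 5→A, 8→7, B→4, B→4, C→3, 1→E

0x0A7443E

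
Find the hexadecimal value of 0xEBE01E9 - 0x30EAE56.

0xBAF5393

Subtract column by column in base 16:
  9-6 → 3
  E-5 → 9
  1-E → 3 (borrow)
  0-A-1 → 5 (borrow)
  E-E-1 → F (borrow)
  B-0-1 → A
  E-3 → B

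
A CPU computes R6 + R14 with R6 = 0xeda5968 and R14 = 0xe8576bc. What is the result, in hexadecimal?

Add column by column in base 16, right to left:
  8+c = 4 carry 1
  6+b+1 = 2 carry 1
  9+6+1 = 0 carry 1
  5+7+1 = d
  a+5 = f
  d+8 = 5 carry 1
  e+e+1 = d carry 1
  final carry 1

0x1d5fd024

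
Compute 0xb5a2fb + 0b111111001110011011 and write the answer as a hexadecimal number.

0b111111001110011011 = 0x3f39b in hexadecimal.
Add column by column in base 16, right to left:
  b+b = 6 carry 1
  f+9+1 = 9 carry 1
  2+3+1 = 6
  a+f = 9 carry 1
  5+3+1 = 9
  b+0 = b

0xb99696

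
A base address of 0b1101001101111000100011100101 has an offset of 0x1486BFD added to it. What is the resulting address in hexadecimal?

0b1101001101111000100011100101 = 0xD3788E5 in hexadecimal.
Add column by column in base 16, right to left:
  5+D = 2 carry 1
  E+F+1 = E carry 1
  8+B+1 = 4 carry 1
  8+6+1 = F
  7+8 = F
  3+4 = 7
  D+1 = E

0xE7FF4E2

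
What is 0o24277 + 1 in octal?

0o24300

The trailing 2 digits are 7 (max in base 8), so adding 1 cascades: they roll to 0 and the next digit up increments.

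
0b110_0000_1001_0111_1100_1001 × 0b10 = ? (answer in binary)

0b110000010010111110010010

Multiply each base-2 digit by 2, carrying:
  1×2 = 2 → write 0 carry 1
  0×2+1 = 1 → write 1
  0×2 = 0 → write 0
  1×2 = 2 → write 0 carry 1
  0×2+1 = 1 → write 1
  0×2 = 0 → write 0
  1×2 = 2 → write 0 carry 1
  1×2+1 = 3 → write 1 carry 1
  1×2+1 = 3 → write 1 carry 1
  1×2+1 = 3 → write 1 carry 1
  1×2+1 = 3 → write 1 carry 1
  0×2+1 = 1 → write 1
  1×2 = 2 → write 0 carry 1
  0×2+1 = 1 → write 1
  0×2 = 0 → write 0
  1×2 = 2 → write 0 carry 1
  0×2+1 = 1 → write 1
  0×2 = 0 → write 0
  0×2 = 0 → write 0
  0×2 = 0 → write 0
  0×2 = 0 → write 0
  1×2 = 2 → write 0 carry 1
  1×2+1 = 3 → write 1 carry 1
  remaining carry: 1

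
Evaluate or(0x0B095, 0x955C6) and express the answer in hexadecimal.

0x9F5D7

OR each hex digit independently (no carries):
  0|9=9, B|5=F, 0|5=5, 9|C=D, 5|6=7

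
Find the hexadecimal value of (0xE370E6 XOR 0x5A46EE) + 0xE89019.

First 0xE370E6 XOR 0x5A46EE = 0xB93608.
Add column by column in base 16, right to left:
  8+9 = 1 carry 1
  0+1+1 = 2
  6+0 = 6
  3+9 = C
  9+8 = 1 carry 1
  B+E+1 = A carry 1
  final carry 1

0x1A1C621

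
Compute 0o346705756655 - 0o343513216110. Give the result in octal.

Subtract column by column in base 8:
  5-0 → 5
  5-1 → 4
  6-1 → 5
  6-6 → 0
  5-1 → 4
  7-2 → 5
  5-3 → 2
  0-1 → 7 (borrow)
  7-5-1 → 1
  6-3 → 3
  4-4 → 0
  3-3 → 0

0o3172540545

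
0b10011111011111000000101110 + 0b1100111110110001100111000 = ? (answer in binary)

0b100000111010101001101100110

Add column by column in base 2, right to left:
  0+0 = 0
  1+0 = 1
  1+0 = 1
  1+1 = 0 carry 1
  0+1+1 = 0 carry 1
  1+1+1 = 1 carry 1
  0+0+1 = 1
  0+0 = 0
  0+1 = 1
  0+1 = 1
  0+0 = 0
  0+0 = 0
  1+0 = 1
  1+1 = 0 carry 1
  1+1+1 = 1 carry 1
  1+0+1 = 0 carry 1
  1+1+1 = 1 carry 1
  0+1+1 = 0 carry 1
  1+1+1 = 1 carry 1
  1+1+1 = 1 carry 1
  1+1+1 = 1 carry 1
  1+0+1 = 0 carry 1
  1+0+1 = 0 carry 1
  0+1+1 = 0 carry 1
  0+1+1 = 0 carry 1
  1+0+1 = 0 carry 1
  final carry 1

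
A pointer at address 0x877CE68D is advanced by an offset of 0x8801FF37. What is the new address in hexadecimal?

Add column by column in base 16, right to left:
  D+7 = 4 carry 1
  8+3+1 = C
  6+F = 5 carry 1
  E+F+1 = E carry 1
  C+1+1 = E
  7+0 = 7
  7+8 = F
  8+8 = 0 carry 1
  final carry 1

0x10F7EE5C4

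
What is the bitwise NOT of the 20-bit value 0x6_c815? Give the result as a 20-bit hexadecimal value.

0x937ea

Each hex digit d becomes f−d:
  6→9, c→3, 8→7, 1→e, 5→a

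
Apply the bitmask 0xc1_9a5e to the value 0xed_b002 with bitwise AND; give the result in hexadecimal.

AND each hex digit independently (no carries):
  e&c=c, d&1=1, b&9=9, 0&a=0, 0&5=0, 2&e=2

0xc19002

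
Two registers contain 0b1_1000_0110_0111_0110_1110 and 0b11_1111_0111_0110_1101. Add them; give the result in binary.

0b111000101111011011011

Add column by column in base 2, right to left:
  0+1 = 1
  1+0 = 1
  1+1 = 0 carry 1
  1+1+1 = 1 carry 1
  0+0+1 = 1
  1+1 = 0 carry 1
  1+1+1 = 1 carry 1
  0+0+1 = 1
  1+1 = 0 carry 1
  1+1+1 = 1 carry 1
  1+1+1 = 1 carry 1
  0+0+1 = 1
  0+1 = 1
  1+1 = 0 carry 1
  1+1+1 = 1 carry 1
  0+1+1 = 0 carry 1
  0+1+1 = 0 carry 1
  0+1+1 = 0 carry 1
  0+0+1 = 1
  1+0 = 1
  1+0 = 1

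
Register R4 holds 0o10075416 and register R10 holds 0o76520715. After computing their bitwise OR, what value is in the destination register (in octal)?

OR each oct digit independently (no carries):
  1|7=7, 0|6=6, 0|5=5, 7|2=7, 5|0=5, 4|7=7, 1|1=1, 6|5=7

0o76575717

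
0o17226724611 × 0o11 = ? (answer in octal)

Multiply each base-8 digit by 9, carrying:
  1×9 = 9 → write 1 carry 1
  1×9+1 = 10 → write 2 carry 1
  6×9+1 = 55 → write 7 carry 6
  4×9+6 = 42 → write 2 carry 5
  2×9+5 = 23 → write 7 carry 2
  7×9+2 = 65 → write 1 carry 8
  6×9+8 = 62 → write 6 carry 7
  2×9+7 = 25 → write 1 carry 3
  2×9+3 = 21 → write 5 carry 2
  7×9+2 = 65 → write 1 carry 8
  1×9+8 = 17 → write 1 carry 2
  remaining carry: 2

0o211516172721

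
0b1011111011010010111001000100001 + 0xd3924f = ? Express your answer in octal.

0b1011111011010010111001000100001 = 0o13732271041 in octal.
0xd3924f = 0o64711117 in octal.
Add column by column in base 8, right to left:
  1+7 = 0 carry 1
  4+1+1 = 6
  0+1 = 1
  1+1 = 2
  7+1 = 0 carry 1
  2+7+1 = 2 carry 1
  2+4+1 = 7
  3+6 = 1 carry 1
  7+0+1 = 0 carry 1
  3+0+1 = 4
  1+0 = 1

0o14017202160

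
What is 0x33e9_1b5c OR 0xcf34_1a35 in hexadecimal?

OR each hex digit independently (no carries):
  3|c=f, 3|f=f, e|3=f, 9|4=d, 1|1=1, b|a=b, 5|3=7, c|5=d

0xfffd1b7d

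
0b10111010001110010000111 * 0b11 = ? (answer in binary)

Multiply each base-2 digit by 3, carrying:
  1×3 = 3 → write 1 carry 1
  1×3+1 = 4 → write 0 carry 2
  1×3+2 = 5 → write 1 carry 2
  0×3+2 = 2 → write 0 carry 1
  0×3+1 = 1 → write 1
  0×3 = 0 → write 0
  0×3 = 0 → write 0
  1×3 = 3 → write 1 carry 1
  0×3+1 = 1 → write 1
  0×3 = 0 → write 0
  1×3 = 3 → write 1 carry 1
  1×3+1 = 4 → write 0 carry 2
  1×3+2 = 5 → write 1 carry 2
  0×3+2 = 2 → write 0 carry 1
  0×3+1 = 1 → write 1
  0×3 = 0 → write 0
  1×3 = 3 → write 1 carry 1
  0×3+1 = 1 → write 1
  1×3 = 3 → write 1 carry 1
  1×3+1 = 4 → write 0 carry 2
  1×3+2 = 5 → write 1 carry 2
  0×3+2 = 2 → write 0 carry 1
  1×3+1 = 4 → write 0 carry 2
  remaining carry: 10

0b1000101110101010110010101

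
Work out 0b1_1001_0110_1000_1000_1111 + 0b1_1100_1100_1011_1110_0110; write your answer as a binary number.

Add column by column in base 2, right to left:
  1+0 = 1
  1+1 = 0 carry 1
  1+1+1 = 1 carry 1
  1+0+1 = 0 carry 1
  0+0+1 = 1
  0+1 = 1
  0+1 = 1
  1+1 = 0 carry 1
  0+1+1 = 0 carry 1
  0+1+1 = 0 carry 1
  0+0+1 = 1
  1+1 = 0 carry 1
  0+0+1 = 1
  1+0 = 1
  1+1 = 0 carry 1
  0+1+1 = 0 carry 1
  1+0+1 = 0 carry 1
  0+0+1 = 1
  0+1 = 1
  1+1 = 0 carry 1
  1+1+1 = 1 carry 1
  final carry 1

0b1101100011010001110101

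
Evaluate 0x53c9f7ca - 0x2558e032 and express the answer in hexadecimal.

Subtract column by column in base 16:
  a-2 → 8
  c-3 → 9
  7-0 → 7
  f-e → 1
  9-8 → 1
  c-5 → 7
  3-5 → e (borrow)
  5-2-1 → 2

0x2e711798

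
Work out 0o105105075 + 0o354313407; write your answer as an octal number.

Add column by column in base 8, right to left:
  5+7 = 4 carry 1
  7+0+1 = 0 carry 1
  0+4+1 = 5
  5+3 = 0 carry 1
  0+1+1 = 2
  1+3 = 4
  5+4 = 1 carry 1
  0+5+1 = 6
  1+3 = 4

0o461420504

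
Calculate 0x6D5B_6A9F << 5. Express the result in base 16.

0xDAB6D53E0

5 bits is not a whole number of base-16 digits; in binary: 1101101010110110110101010011111 << 5 = 110110101011011011010101001111100000.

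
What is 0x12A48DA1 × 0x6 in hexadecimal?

Multiply each base-16 digit by 6, carrying:
  1×6 = 6 → write 6
  A×6 = 60 → write C carry 3
  D×6+3 = 81 → write 1 carry 5
  8×6+5 = 53 → write 5 carry 3
  4×6+3 = 27 → write B carry 1
  A×6+1 = 61 → write D carry 3
  2×6+3 = 15 → write F
  1×6 = 6 → write 6

0x6FDB51C6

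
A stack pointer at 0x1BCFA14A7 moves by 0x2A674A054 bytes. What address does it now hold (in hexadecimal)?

0x4636EB4FB

Add column by column in base 16, right to left:
  7+4 = B
  A+5 = F
  4+0 = 4
  1+A = B
  A+4 = E
  F+7 = 6 carry 1
  C+6+1 = 3 carry 1
  B+A+1 = 6 carry 1
  1+2+1 = 4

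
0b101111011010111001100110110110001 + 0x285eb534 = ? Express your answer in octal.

0o64356701345

0b101111011010111001100110110110001 = 0o57327146661 in octal.
0x285eb534 = 0o5027532464 in octal.
Add column by column in base 8, right to left:
  1+4 = 5
  6+6 = 4 carry 1
  6+4+1 = 3 carry 1
  6+2+1 = 1 carry 1
  4+3+1 = 0 carry 1
  1+5+1 = 7
  7+7 = 6 carry 1
  2+2+1 = 5
  3+0 = 3
  7+5 = 4 carry 1
  5+0+1 = 6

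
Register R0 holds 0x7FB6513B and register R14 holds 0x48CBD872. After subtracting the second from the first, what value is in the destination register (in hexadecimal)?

Subtract column by column in base 16:
  B-2 → 9
  3-7 → C (borrow)
  1-8-1 → 8 (borrow)
  5-D-1 → 7 (borrow)
  6-B-1 → A (borrow)
  B-C-1 → E (borrow)
  F-8-1 → 6
  7-4 → 3

0x36EA78C9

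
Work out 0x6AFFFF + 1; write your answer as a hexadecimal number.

0x6B0000

The trailing 4 digits are F (max in base 16), so adding 1 cascades: they roll to 0 and the next digit up increments.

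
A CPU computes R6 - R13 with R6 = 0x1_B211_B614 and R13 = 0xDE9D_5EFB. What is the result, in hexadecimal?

0xD3745719

Subtract column by column in base 16:
  4-B → 9 (borrow)
  1-F-1 → 1 (borrow)
  6-E-1 → 7 (borrow)
  B-5-1 → 5
  1-D → 4 (borrow)
  1-9-1 → 7 (borrow)
  2-E-1 → 3 (borrow)
  B-D-1 → D (borrow)
  1-0-1 → 0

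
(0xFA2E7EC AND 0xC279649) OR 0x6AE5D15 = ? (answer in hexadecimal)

0xFA2E7EC AND 0xC279649 = 0xC228648.
Then OR with 0x6AE5D15.

0xEAEDF5D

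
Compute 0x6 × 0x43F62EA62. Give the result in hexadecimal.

0x197C517E4C

Multiply each base-16 digit by 6, carrying:
  2×6 = 12 → write C
  6×6 = 36 → write 4 carry 2
  A×6+2 = 62 → write E carry 3
  E×6+3 = 87 → write 7 carry 5
  2×6+5 = 17 → write 1 carry 1
  6×6+1 = 37 → write 5 carry 2
  F×6+2 = 92 → write C carry 5
  3×6+5 = 23 → write 7 carry 1
  4×6+1 = 25 → write 9 carry 1
  remaining carry: 1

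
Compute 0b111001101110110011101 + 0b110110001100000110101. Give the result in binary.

0b1101111111010111010010

Add column by column in base 2, right to left:
  1+1 = 0 carry 1
  0+0+1 = 1
  1+1 = 0 carry 1
  1+0+1 = 0 carry 1
  1+1+1 = 1 carry 1
  0+1+1 = 0 carry 1
  0+0+1 = 1
  1+0 = 1
  1+0 = 1
  0+0 = 0
  1+0 = 1
  1+1 = 0 carry 1
  1+1+1 = 1 carry 1
  0+0+1 = 1
  1+0 = 1
  1+0 = 1
  0+1 = 1
  0+1 = 1
  1+0 = 1
  1+1 = 0 carry 1
  1+1+1 = 1 carry 1
  final carry 1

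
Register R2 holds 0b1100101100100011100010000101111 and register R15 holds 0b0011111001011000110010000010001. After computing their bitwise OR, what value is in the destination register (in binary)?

OR bit by bit (1 where either bit is 1):
  1100101100100011100010000101111
| 0011111001011000110010000010001
= 1111111101111011110010000111111

0b1111111101111011110010000111111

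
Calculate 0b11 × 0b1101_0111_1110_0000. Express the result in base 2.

0b101000011110100000

Multiply each base-2 digit by 3, carrying:
  0×3 = 0 → write 0
  0×3 = 0 → write 0
  0×3 = 0 → write 0
  0×3 = 0 → write 0
  0×3 = 0 → write 0
  1×3 = 3 → write 1 carry 1
  1×3+1 = 4 → write 0 carry 2
  1×3+2 = 5 → write 1 carry 2
  1×3+2 = 5 → write 1 carry 2
  1×3+2 = 5 → write 1 carry 2
  1×3+2 = 5 → write 1 carry 2
  0×3+2 = 2 → write 0 carry 1
  1×3+1 = 4 → write 0 carry 2
  0×3+2 = 2 → write 0 carry 1
  1×3+1 = 4 → write 0 carry 2
  1×3+2 = 5 → write 1 carry 2
  remaining carry: 10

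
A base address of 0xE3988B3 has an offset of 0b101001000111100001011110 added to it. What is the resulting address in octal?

0o1667400421

0xE3988B3 = 0o1616304263 in octal.
0b101001000111100001011110 = 0o51074136 in octal.
Add column by column in base 8, right to left:
  3+6 = 1 carry 1
  6+3+1 = 2 carry 1
  2+1+1 = 4
  4+4 = 0 carry 1
  0+7+1 = 0 carry 1
  3+0+1 = 4
  6+1 = 7
  1+5 = 6
  6+0 = 6
  1+0 = 1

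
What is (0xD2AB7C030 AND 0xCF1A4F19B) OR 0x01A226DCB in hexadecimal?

0xD2AB7C030 AND 0xCF1A4F19B = 0xC20A4C010.
Then OR with 0x01A226DCB.

0xC3AA6EDDB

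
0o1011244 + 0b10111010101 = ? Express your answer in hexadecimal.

0x41879

0o1011244 = 0x412A4 in hexadecimal.
0b10111010101 = 0x5D5 in hexadecimal.
Add column by column in base 16, right to left:
  4+5 = 9
  A+D = 7 carry 1
  2+5+1 = 8
  1+0 = 1
  4+0 = 4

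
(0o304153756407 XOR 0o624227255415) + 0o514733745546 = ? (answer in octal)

0o1235330450560

First 0o304153756407 XOR 0o624227255415 = 0o520374503012.
Add column by column in base 8, right to left:
  2+6 = 0 carry 1
  1+4+1 = 6
  0+5 = 5
  3+5 = 0 carry 1
  0+4+1 = 5
  5+7 = 4 carry 1
  4+3+1 = 0 carry 1
  7+3+1 = 3 carry 1
  3+7+1 = 3 carry 1
  0+4+1 = 5
  2+1 = 3
  5+5 = 2 carry 1
  final carry 1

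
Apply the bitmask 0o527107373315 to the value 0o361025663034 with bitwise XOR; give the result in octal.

XOR each oct digit independently (no carries):
  3^5=6, 6^2=4, 1^7=6, 0^1=1, 2^0=2, 5^7=2, 6^3=5, 6^7=1, 3^3=0, 0^3=3, 3^1=2, 4^5=1

0o646122510321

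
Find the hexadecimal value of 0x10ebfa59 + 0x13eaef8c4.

0x14f9af31d

Add column by column in base 16, right to left:
  9+4 = d
  5+c = 1 carry 1
  a+8+1 = 3 carry 1
  f+f+1 = f carry 1
  b+e+1 = a carry 1
  e+a+1 = 9 carry 1
  0+e+1 = f
  1+3 = 4
  0+1 = 1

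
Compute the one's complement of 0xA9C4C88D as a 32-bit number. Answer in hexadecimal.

0x563B3772

Each hex digit d becomes F−d:
  A→5, 9→6, C→3, 4→B, C→3, 8→7, 8→7, D→2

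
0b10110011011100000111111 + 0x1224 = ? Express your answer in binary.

0x1224 = 0b1001000100100 in binary.
Add column by column in base 2, right to left:
  1+0 = 1
  1+0 = 1
  1+1 = 0 carry 1
  1+0+1 = 0 carry 1
  1+0+1 = 0 carry 1
  1+1+1 = 1 carry 1
  0+0+1 = 1
  0+0 = 0
  0+0 = 0
  0+1 = 1
  0+0 = 0
  1+0 = 1
  1+1 = 0 carry 1
  1+0+1 = 0 carry 1
  0+0+1 = 1
  1+0 = 1
  1+0 = 1
  0+0 = 0
  0+0 = 0
  1+0 = 1
  1+0 = 1
  0+0 = 0
  1+0 = 1

0b10110011100101001100011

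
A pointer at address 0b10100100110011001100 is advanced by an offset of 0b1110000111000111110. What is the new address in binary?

Add column by column in base 2, right to left:
  0+0 = 0
  0+1 = 1
  1+1 = 0 carry 1
  1+1+1 = 1 carry 1
  0+1+1 = 0 carry 1
  0+1+1 = 0 carry 1
  1+0+1 = 0 carry 1
  1+0+1 = 0 carry 1
  0+0+1 = 1
  0+1 = 1
  1+1 = 0 carry 1
  1+1+1 = 1 carry 1
  0+0+1 = 1
  0+0 = 0
  1+0 = 1
  0+0 = 0
  0+1 = 1
  1+1 = 0 carry 1
  0+1+1 = 0 carry 1
  1+0+1 = 0 carry 1
  final carry 1

0b100010101101100001010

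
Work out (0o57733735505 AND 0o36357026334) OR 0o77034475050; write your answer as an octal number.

0o57733735505 AND 0o36357026334 = 0o16313024104.
Then OR with 0o77034475050.

0o77337475154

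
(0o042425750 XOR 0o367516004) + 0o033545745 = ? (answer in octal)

First 0o042425750 XOR 0o367516004 = 0o325133754.
Add column by column in base 8, right to left:
  4+5 = 1 carry 1
  5+4+1 = 2 carry 1
  7+7+1 = 7 carry 1
  3+5+1 = 1 carry 1
  3+4+1 = 0 carry 1
  1+5+1 = 7
  5+3 = 0 carry 1
  2+3+1 = 6
  3+0 = 3

0o360701721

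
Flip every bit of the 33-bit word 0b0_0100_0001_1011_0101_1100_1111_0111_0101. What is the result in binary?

0b110111110010010100011000010001010

Invert each bit: 001000001101101011100111101110101 → 110111110010010100011000010001010.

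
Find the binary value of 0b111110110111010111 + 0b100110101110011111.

Add column by column in base 2, right to left:
  1+1 = 0 carry 1
  1+1+1 = 1 carry 1
  1+1+1 = 1 carry 1
  0+1+1 = 0 carry 1
  1+1+1 = 1 carry 1
  0+0+1 = 1
  1+0 = 1
  1+1 = 0 carry 1
  1+1+1 = 1 carry 1
  0+1+1 = 0 carry 1
  1+0+1 = 0 carry 1
  1+1+1 = 1 carry 1
  0+0+1 = 1
  1+1 = 0 carry 1
  1+1+1 = 1 carry 1
  1+0+1 = 0 carry 1
  1+0+1 = 0 carry 1
  1+1+1 = 1 carry 1
  final carry 1

0b1100101100101110110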